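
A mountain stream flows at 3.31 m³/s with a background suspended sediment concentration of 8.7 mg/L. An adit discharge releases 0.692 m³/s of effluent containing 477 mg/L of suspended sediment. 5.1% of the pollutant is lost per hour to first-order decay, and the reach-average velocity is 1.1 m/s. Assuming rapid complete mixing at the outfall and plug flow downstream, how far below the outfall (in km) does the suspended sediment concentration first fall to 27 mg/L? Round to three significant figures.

Conservation of mass: C = (3.310·8.700 + 0.6920·477.0) / 4.002 = 358.9/4.002 = 89.68 mg/L.
5.1%/h lost → k = −ln(1 − 0.051) = 0.05235 h⁻¹.
Set 89.68·exp(−k·t) = 27 → t = ln(89.68/27)/k = 82550 s = 22.93 h.
Distance = v·t = 1.1·82550 = 90810 m = 90.81 km.

90.8 km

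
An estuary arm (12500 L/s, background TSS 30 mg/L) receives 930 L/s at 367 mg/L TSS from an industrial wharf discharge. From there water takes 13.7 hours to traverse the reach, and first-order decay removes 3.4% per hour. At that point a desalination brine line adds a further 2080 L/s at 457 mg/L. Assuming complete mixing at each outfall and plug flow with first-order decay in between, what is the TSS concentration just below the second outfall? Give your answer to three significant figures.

90.0 mg/L

After mixing, C = (12500·30.00 + 930.0·367.0) / 13430 = 716300/13430 = 53.34 mg/L; combined flow 13430 L/s.
3.4%/h lost → k = −ln(1 − 0.034) = 0.03459 h⁻¹.
Decay over the reach: 53.34·exp(−kt) = 53.34·0.6226 = 33.21 mg/L.
Second outfall: C = (13430·33.21 + 2080·457.0)/15510 = 90.04 mg/L.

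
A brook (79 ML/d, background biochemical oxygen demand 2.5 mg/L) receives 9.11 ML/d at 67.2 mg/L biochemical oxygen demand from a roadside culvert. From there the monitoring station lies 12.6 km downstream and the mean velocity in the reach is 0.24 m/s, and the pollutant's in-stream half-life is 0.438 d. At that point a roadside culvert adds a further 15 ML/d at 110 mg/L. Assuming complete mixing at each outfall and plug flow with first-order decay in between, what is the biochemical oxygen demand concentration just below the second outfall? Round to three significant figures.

Mixed concentration C = ΣQC/ΣQ = (79.00·2.500 + 9.110·67.20) / 88.11 = 809.7/88.11 = 9.190 mg/L; combined flow 88.11 ML/d.
Travel time t = 12.6·1000 / 0.24 = 52500 s = 14.58 h.
Half-life 0.438 d → k = ln 2 / 0.438 = 1.583 d⁻¹.
First-order decay: C = 9.190·exp(−k·t) = 9.190·0.3823 = 3.513 mg/L.
At the second outfall, C = (88.11·3.513 + 15.00·110.0) / (88.11 + 15.00) = 19.00 mg/L.

19.0 mg/L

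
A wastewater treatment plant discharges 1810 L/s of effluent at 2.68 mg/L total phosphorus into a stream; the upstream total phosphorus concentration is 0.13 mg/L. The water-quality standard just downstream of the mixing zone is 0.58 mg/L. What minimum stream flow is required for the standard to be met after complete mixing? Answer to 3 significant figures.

Set C_mix = 0.58: (Q·0.1300 + 1810·2.680) / (Q + 1810) = 0.58
→ Q = 1810·(2.680 − 0.58)/(0.58 − 0.1300) = 8447 L/s.

8450 L/s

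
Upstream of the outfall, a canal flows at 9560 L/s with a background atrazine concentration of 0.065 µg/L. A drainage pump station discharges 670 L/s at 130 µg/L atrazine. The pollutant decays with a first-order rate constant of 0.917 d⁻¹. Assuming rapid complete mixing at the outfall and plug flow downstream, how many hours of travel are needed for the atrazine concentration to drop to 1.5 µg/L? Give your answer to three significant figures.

Mixed concentration C = ΣQC/ΣQ = (9560·0.06500 + 670.0·130.0) / 10230 = 87720/10230 = 8.575 µg/L.
8.575·exp(−k·t) = 1.5 → t = ln(8.575/1.5)/k = 164300 s = 45.63 h.

45.6 h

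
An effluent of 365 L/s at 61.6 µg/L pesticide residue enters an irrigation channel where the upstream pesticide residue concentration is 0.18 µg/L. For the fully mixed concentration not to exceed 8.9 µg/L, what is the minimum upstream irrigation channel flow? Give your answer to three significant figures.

Set C_mix = 8.9: (Q·0.1800 + 365.0·61.60) / (Q + 365.0) = 8.9
→ Q = 365.0·(61.60 − 8.9)/(8.9 − 0.1800) = 2206 L/s.

2210 L/s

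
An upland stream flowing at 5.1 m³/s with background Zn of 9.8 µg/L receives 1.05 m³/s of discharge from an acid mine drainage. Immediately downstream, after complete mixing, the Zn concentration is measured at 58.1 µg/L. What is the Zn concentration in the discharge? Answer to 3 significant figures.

293 µg/L

Mass balance: 5.100·9.800 + 1.050·Cₑ = 6.150·58.10
→ Cₑ = (6.150·58.10 − 5.100·9.800) / 1.050 = 292.7 µg/L.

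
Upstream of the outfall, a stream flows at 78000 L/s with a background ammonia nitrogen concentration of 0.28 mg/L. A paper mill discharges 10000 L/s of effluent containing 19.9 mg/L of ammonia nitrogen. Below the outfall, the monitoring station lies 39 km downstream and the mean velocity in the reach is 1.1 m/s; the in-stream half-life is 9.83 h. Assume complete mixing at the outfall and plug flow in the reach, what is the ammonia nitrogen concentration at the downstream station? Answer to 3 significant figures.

Flow-weighted average: C = (78000·0.2800 + 10000·19.90) / 88000 = 220800/88000 = 2.510 mg/L.
Travel time t = 39·1000 / 1.1 = 35450 s = 9.848 h.
Half-life 9.83 h → k = ln 2 / 9.83 = 0.07051 h⁻¹ = 1.692 d⁻¹.
After decay, C = 2.510 × e^(−kt) = 2.510 × 0.4993 = 1.253 mg/L.

1.25 mg/L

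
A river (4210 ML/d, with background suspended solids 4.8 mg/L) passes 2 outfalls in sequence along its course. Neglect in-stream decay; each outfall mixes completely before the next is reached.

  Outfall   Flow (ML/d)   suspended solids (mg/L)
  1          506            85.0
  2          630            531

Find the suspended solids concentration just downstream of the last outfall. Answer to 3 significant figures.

74.4 mg/L

After outfall 1: Q = 4210 + 506.0 = 4716 ML/d; C = (4210·4.800 + 506.0·85.00)/4716 = 13.41 mg/L.
After outfall 2: Q = 4716 + 630.0 = 5346 ML/d; C = (4716·13.41 + 630.0·531.0)/5346 = 74.40 mg/L.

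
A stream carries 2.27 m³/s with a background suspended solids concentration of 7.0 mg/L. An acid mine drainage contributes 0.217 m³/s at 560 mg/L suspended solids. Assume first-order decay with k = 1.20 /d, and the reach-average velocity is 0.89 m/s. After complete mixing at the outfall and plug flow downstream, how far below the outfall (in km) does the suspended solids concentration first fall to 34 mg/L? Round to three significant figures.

31.1 km

Mixed concentration C = ΣQC/ΣQ = (2.270·7.000 + 0.2170·560.0) / 2.487 = 137.4/2.487 = 55.25 mg/L.
Set 55.25·exp(−k·t) = 34 → t = ln(55.25/34)/k = 34960 s = 9.711 h.
Distance = v·t = 0.89·34960 = 31110 m = 31.11 km.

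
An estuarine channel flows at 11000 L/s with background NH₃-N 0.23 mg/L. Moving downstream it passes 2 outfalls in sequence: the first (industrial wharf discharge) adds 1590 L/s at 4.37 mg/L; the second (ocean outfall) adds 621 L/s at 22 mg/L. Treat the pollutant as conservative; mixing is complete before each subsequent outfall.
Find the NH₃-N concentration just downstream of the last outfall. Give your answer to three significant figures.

After outfall 1: Q = 11000 + 1590 = 12590 L/s; C = (11000·0.2300 + 1590·4.370)/12590 = 0.7528 mg/L.
After outfall 2: Q = 12590 + 621.0 = 13210 L/s; C = (12590·0.7528 + 621.0·22.00)/13210 = 1.752 mg/L.

1.75 mg/L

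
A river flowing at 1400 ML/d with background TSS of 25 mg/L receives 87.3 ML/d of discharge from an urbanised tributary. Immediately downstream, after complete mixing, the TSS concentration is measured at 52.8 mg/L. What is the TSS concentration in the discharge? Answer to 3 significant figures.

Mass balance: 1400·25.00 + 87.30·Cₑ = 1487·52.80
→ Cₑ = (1487·52.80 − 1400·25.00) / 87.30 = 498.6 mg/L.

499 mg/L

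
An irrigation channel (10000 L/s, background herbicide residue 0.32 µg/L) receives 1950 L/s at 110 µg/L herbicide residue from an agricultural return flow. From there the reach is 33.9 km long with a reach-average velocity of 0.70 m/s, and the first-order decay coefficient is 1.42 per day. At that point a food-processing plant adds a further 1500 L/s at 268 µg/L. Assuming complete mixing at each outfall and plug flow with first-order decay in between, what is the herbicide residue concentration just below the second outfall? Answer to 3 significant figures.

Flow-weighted average: C = (10000·0.3200 + 1950·110.0) / 11950 = 217700/11950 = 18.22 µg/L; combined flow 11950 L/s.
Travel time t = 33.9·1000 / 0.70 = 48430 s = 13.45 h.
After decay, C = 18.22 × e^(−kt) = 18.22 × 0.4512 = 8.219 µg/L.
Second outfall: C = (11950·8.219 + 1500·268.0)/13450 = 37.19 µg/L.

37.2 µg/L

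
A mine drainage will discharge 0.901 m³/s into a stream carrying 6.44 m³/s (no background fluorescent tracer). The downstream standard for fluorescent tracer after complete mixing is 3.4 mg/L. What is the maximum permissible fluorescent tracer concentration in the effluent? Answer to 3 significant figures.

27.7 mg/L

At the limit, (Qr·Cr + Qe·Cₑ)/(Qr + Qe) = 3.4:
Cₑ = (7.341·3.4 − 6.440·0) / 0.9010 = 27.70 mg/L.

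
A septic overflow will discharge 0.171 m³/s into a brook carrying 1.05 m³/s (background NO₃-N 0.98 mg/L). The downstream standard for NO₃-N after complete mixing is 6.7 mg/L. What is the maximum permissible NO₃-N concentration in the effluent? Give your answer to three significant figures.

At the limit, (Qr·Cr + Qe·Cₑ)/(Qr + Qe) = 6.7:
Cₑ = (1.221·6.7 − 1.050·0.9800) / 0.1710 = 41.82 mg/L.

41.8 mg/L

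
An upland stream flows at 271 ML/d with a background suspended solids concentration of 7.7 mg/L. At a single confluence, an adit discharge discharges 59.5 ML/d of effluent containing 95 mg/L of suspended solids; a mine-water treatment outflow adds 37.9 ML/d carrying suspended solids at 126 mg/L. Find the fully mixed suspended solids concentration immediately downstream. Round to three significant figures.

34.0 mg/L

After mixing, C = (271.0·7.700 + 59.50·95.00 + 37.90·126.0) / 368.4 = 12510/368.4 = 33.97 mg/L.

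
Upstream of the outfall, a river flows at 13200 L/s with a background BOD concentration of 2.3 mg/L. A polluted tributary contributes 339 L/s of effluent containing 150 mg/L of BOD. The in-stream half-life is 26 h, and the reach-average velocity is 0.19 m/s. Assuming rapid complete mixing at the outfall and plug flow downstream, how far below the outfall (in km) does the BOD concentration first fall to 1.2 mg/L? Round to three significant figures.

41.3 km

Conservation of mass: C = (13200·2.300 + 339.0·150.0) / 13540 = 81210/13540 = 5.998 mg/L.
Half-life 26 h → k = ln 2 / 26 = 0.02666 h⁻¹ = 0.6398 d⁻¹.
Set 5.998·exp(−k·t) = 1.2 → t = ln(5.998/1.2)/k = 217300 s = 60.36 h.
Distance = v·t = 0.19·217300 = 41290 m = 41.29 km.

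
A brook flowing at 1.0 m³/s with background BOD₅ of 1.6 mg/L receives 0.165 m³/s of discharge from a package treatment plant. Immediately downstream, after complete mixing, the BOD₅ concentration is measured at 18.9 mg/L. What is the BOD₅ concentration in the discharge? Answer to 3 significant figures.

124 mg/L

Mass balance: 1.000·1.600 + 0.1650·Cₑ = 1.165·18.90
→ Cₑ = (1.165·18.90 − 1.000·1.600) / 0.1650 = 123.7 mg/L.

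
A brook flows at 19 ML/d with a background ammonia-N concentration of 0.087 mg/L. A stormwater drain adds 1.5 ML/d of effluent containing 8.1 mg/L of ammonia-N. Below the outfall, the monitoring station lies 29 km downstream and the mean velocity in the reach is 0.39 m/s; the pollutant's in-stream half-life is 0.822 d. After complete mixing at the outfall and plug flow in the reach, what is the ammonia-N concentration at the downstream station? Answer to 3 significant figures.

Mass balance: C = (19.00·0.08700 + 1.500·8.100) / 20.50 = 13.80/20.50 = 0.6733 mg/L.
Travel time t = 29·1000 / 0.39 = 74360 s = 20.66 h.
Half-life 0.822 d → k = ln 2 / 0.822 = 0.8432 d⁻¹.
First-order decay: C = 0.6733·exp(−k·t) = 0.6733·0.4840 = 0.3259 mg/L.

0.326 mg/L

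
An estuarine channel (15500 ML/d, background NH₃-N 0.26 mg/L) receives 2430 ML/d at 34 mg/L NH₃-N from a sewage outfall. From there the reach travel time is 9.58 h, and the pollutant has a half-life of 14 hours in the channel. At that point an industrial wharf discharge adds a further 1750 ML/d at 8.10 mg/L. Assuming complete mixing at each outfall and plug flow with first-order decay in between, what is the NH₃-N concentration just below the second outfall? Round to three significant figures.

3.46 mg/L

After mixing, C = (15500·0.2600 + 2430·34.00) / 17930 = 86650/17930 = 4.833 mg/L; combined flow 17930 ML/d.
Half-life 14 h → k = ln 2 / 14 = 0.04951 h⁻¹ = 1.188 d⁻¹.
Decay over the reach: 4.833·exp(−kt) = 4.833·0.6223 = 3.007 mg/L.
At the second outfall, C = (17930·3.007 + 1750·8.100) / (17930 + 1750) = 3.460 mg/L.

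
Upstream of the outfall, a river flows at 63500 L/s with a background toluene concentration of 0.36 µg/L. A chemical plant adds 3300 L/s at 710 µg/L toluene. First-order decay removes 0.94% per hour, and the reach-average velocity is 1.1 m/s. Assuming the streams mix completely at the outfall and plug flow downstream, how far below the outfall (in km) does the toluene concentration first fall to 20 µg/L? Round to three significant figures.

Mixed concentration C = ΣQC/ΣQ = (63500·0.3600 + 3300·710.0) / 66800 = 2366000/66800 = 35.42 µg/L.
0.94%/h lost → k = −ln(1 − 0.0094) = 0.009444 h⁻¹.
Set 35.42·exp(−k·t) = 20 → t = ln(35.42/20)/k = 217800 s = 60.51 h.
Distance = v·t = 1.1·217800 = 239600 m = 239.6 km.

240 km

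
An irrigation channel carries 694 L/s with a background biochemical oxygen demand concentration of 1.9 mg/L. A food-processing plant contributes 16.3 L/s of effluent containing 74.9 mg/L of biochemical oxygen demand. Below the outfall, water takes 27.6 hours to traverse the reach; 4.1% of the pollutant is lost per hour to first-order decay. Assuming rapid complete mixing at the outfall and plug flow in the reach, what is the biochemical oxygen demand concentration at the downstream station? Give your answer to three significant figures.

After mixing, C = (694.0·1.900 + 16.30·74.90) / 710.3 = 2539/710.3 = 3.575 mg/L.
4.1%/h lost → k = −ln(1 − 0.041) = 0.04186 h⁻¹.
First-order decay: C = 3.575·exp(−k·t) = 3.575·0.3149 = 1.126 mg/L.

1.13 mg/L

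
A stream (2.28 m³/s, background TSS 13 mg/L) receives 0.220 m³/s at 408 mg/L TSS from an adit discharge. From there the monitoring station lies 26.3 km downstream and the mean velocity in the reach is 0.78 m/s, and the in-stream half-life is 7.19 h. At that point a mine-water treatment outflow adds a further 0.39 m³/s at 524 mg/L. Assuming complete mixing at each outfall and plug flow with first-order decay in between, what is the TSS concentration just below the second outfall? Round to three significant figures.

Mixed concentration C = ΣQC/ΣQ = (2.280·13.00 + 0.2200·408.0) / 2.500 = 119.4/2.500 = 47.76 mg/L; combined flow 2.500 m³/s.
Travel time t = 26.3·1000 / 0.78 = 33720 s = 9.366 h.
Half-life 7.19 h → k = ln 2 / 7.19 = 0.09640 h⁻¹ = 2.314 d⁻¹.
After decay, C = 47.76 × e^(−kt) = 47.76 × 0.4054 = 19.36 mg/L.
Second outfall: C = (2.500·19.36 + 0.3900·524.0)/2.890 = 87.46 mg/L.

87.5 mg/L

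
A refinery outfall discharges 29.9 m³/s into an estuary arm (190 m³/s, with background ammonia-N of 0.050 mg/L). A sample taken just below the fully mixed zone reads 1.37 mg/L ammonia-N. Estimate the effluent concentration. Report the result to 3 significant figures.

Mass balance: 190.0·0.05000 + 29.90·Cₑ = 219.9·1.370
→ Cₑ = (219.9·1.370 − 190.0·0.05000) / 29.90 = 9.758 mg/L.

9.76 mg/L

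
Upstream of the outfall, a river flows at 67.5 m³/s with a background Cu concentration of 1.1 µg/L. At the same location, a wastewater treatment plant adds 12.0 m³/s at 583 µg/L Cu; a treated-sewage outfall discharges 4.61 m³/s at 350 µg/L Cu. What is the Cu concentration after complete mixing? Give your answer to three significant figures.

103 µg/L

After mixing, C = (67.50·1.100 + 12.00·583.0 + 4.610·350.0) / 84.11 = 8684/84.11 = 103.2 µg/L.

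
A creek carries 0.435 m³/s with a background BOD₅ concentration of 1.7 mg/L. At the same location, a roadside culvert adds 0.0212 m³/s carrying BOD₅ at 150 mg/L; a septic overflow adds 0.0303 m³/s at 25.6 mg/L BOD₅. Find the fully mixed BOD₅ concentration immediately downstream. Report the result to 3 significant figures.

Conservation of mass: C = (0.4350·1.700 + 0.02120·150.0 + 0.03030·25.60) / 0.4865 = 4.695/0.4865 = 9.651 mg/L.

9.65 mg/L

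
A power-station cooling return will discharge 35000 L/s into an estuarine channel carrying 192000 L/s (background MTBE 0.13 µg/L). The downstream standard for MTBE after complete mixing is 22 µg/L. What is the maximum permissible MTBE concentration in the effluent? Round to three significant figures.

At the limit, (Qr·Cr + Qe·Cₑ)/(Qr + Qe) = 22:
Cₑ = (227000·22 − 192000·0.1300) / 35000 = 142.0 µg/L.

142 µg/L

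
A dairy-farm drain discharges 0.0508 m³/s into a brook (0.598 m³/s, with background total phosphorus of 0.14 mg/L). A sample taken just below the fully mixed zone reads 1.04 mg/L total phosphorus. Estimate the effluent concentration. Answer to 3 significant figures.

11.6 mg/L

Mass balance: 0.5980·0.1400 + 0.05080·Cₑ = 0.6488·1.040
→ Cₑ = (0.6488·1.040 − 0.5980·0.1400) / 0.05080 = 11.63 mg/L.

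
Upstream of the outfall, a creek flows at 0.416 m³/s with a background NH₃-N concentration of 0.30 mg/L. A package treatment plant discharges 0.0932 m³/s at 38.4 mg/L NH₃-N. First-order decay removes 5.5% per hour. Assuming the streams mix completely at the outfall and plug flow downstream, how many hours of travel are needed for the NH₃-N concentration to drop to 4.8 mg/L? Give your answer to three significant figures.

7.35 h

Mixed concentration C = ΣQC/ΣQ = (0.4160·0.3000 + 0.09320·38.40) / 0.5092 = 3.704/0.5092 = 7.274 mg/L.
5.5%/h lost → k = −ln(1 − 0.055) = 0.05657 h⁻¹.
7.274·exp(−k·t) = 4.8 → t = ln(7.274/4.8)/k = 26450 s = 7.347 h.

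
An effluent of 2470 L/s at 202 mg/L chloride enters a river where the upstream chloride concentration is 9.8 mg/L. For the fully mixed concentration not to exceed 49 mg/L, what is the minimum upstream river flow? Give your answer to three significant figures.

9640 L/s

Set C_mix = 49: (Q·9.800 + 2470·202.0) / (Q + 2470) = 49
→ Q = 2470·(202.0 − 49)/(49 − 9.800) = 9641 L/s.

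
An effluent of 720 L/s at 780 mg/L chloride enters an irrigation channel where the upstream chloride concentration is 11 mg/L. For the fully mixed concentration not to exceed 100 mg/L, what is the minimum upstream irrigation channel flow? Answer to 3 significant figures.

5500 L/s

Set C_mix = 100: (Q·11.00 + 720.0·780.0) / (Q + 720.0) = 100
→ Q = 720.0·(780.0 − 100)/(100 − 11.00) = 5501 L/s.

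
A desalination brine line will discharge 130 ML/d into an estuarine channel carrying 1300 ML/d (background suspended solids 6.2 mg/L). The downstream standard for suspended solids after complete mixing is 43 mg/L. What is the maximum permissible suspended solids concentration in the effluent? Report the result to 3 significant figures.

At the limit, (Qr·Cr + Qe·Cₑ)/(Qr + Qe) = 43:
Cₑ = (1430·43 − 1300·6.200) / 130.0 = 411.0 mg/L.

411 mg/L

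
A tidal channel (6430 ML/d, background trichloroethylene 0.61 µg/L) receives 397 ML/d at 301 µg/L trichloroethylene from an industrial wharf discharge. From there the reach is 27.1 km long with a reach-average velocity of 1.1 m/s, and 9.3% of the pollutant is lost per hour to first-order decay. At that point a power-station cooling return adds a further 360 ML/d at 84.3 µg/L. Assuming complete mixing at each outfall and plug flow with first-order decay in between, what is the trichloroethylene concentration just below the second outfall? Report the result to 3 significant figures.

Flow-weighted average: C = (6430·0.6100 + 397.0·301.0) / 6827 = 123400/6827 = 18.08 µg/L; combined flow 6827 ML/d.
Travel time t = 27.1·1000 / 1.1 = 24640 s = 6.843 h.
9.3%/h lost → k = −ln(1 − 0.093) = 0.09761 h⁻¹.
Decay over the reach: 18.08·exp(−kt) = 18.08·0.5127 = 9.269 µg/L.
Second outfall: C = (6827·9.269 + 360.0·84.30)/7187 = 13.03 µg/L.

13.0 µg/L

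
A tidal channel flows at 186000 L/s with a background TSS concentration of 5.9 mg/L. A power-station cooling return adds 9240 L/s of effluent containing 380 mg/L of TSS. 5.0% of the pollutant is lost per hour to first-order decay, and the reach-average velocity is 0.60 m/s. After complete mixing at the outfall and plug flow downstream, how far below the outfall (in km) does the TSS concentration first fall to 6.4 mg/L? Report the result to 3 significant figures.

Flow-weighted average: C = (186000·5.900 + 9240·380.0) / 195200 = 4609000/195200 = 23.60 mg/L.
5.0%/h lost → k = −ln(1 − 0.05) = 0.05129 h⁻¹.
Set 23.60·exp(−k·t) = 6.4 → t = ln(23.60/6.4)/k = 91600 s = 25.44 h.
Distance = v·t = 0.60·91600 = 54960 m = 54.96 km.

55.0 km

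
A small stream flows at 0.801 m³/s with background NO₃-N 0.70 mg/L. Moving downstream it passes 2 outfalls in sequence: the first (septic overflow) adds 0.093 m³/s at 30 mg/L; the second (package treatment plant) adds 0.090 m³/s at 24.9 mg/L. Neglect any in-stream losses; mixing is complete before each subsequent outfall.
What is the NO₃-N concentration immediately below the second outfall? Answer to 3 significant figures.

After outfall 1: Q = 0.8010 + 0.09300 = 0.8940 m³/s; C = (0.8010·0.7000 + 0.09300·30.00)/0.8940 = 3.748 mg/L.
After outfall 2: Q = 0.8940 + 0.09000 = 0.9840 m³/s; C = (0.8940·3.748 + 0.09000·24.90)/0.9840 = 5.683 mg/L.

5.68 mg/L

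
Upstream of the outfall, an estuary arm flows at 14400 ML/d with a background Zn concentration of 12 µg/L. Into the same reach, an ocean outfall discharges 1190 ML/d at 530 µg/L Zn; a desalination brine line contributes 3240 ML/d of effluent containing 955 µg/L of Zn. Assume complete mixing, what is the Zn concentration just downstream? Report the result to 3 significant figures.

207 µg/L

Mixed concentration C = ΣQC/ΣQ = (14400·12.00 + 1190·530.0 + 3240·955.0) / 18830 = 3898000/18830 = 207.0 µg/L.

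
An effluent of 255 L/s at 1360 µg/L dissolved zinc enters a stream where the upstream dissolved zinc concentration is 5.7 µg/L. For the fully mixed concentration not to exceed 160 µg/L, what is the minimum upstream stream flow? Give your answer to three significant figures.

1980 L/s

Set C_mix = 160: (Q·5.700 + 255.0·1360) / (Q + 255.0) = 160
→ Q = 255.0·(1360 − 160)/(160 − 5.700) = 1983 L/s.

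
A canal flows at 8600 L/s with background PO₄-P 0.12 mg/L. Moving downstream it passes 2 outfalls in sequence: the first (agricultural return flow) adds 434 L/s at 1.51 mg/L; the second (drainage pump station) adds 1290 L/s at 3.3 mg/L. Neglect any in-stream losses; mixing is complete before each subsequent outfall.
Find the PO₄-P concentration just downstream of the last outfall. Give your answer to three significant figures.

0.576 mg/L

Below outfall 1: Q → 9034 L/s, C = (8600·0.1200 + 434.0·1.510)/9034 = 0.1868 mg/L.
Below outfall 2: Q → 10320 L/s, C = (9034·0.1868 + 1290·3.300)/10320 = 0.5758 mg/L.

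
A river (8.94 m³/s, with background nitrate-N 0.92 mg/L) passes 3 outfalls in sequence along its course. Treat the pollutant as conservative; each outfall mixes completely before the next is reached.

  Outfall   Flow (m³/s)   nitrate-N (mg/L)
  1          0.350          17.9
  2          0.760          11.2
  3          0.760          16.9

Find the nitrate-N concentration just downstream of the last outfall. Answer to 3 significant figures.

After outfall 1: Q = 8.940 + 0.3500 = 9.290 m³/s; C = (8.940·0.9200 + 0.3500·17.90)/9.290 = 1.560 mg/L.
After outfall 2: Q = 9.290 + 0.7600 = 10.05 m³/s; C = (9.290·1.560 + 0.7600·11.20)/10.05 = 2.289 mg/L.
After outfall 3: Q = 10.05 + 0.7600 = 10.81 m³/s; C = (10.05·2.289 + 0.7600·16.90)/10.81 = 3.316 mg/L.

3.32 mg/L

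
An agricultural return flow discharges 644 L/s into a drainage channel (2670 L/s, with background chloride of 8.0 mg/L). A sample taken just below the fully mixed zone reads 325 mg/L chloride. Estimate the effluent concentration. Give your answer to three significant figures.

Mass balance: 2670·8.000 + 644.0·Cₑ = 3314·325.0
→ Cₑ = (3314·325.0 − 2670·8.000) / 644.0 = 1639 mg/L.

1640 mg/L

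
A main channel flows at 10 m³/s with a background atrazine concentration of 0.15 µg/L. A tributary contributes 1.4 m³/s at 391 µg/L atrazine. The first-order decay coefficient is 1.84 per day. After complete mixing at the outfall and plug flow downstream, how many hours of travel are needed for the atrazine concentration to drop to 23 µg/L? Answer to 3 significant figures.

9.64 h

Mixed concentration C = ΣQC/ΣQ = (10.00·0.1500 + 1.400·391.0) / 11.40 = 548.9/11.40 = 48.15 µg/L.
48.15·exp(−k·t) = 23 → t = ln(48.15/23)/k = 34690 s = 9.637 h.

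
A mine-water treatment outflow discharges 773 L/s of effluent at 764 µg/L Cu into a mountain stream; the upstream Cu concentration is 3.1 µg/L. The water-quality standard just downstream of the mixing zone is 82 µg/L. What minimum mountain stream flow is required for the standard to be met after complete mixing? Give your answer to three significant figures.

Set C_mix = 82: (Q·3.100 + 773.0·764.0) / (Q + 773.0) = 82
→ Q = 773.0·(764.0 − 82)/(82 − 3.100) = 6682 L/s.

6680 L/s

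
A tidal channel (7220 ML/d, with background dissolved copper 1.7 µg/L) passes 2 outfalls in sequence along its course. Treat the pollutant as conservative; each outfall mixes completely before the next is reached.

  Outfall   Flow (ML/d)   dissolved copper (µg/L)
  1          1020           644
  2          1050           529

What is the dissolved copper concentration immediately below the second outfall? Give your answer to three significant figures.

132 µg/L

Below outfall 1: Q → 8240 ML/d, C = (7220·1.700 + 1020·644.0)/8240 = 81.21 µg/L.
Below outfall 2: Q → 9290 ML/d, C = (8240·81.21 + 1050·529.0)/9290 = 131.8 µg/L.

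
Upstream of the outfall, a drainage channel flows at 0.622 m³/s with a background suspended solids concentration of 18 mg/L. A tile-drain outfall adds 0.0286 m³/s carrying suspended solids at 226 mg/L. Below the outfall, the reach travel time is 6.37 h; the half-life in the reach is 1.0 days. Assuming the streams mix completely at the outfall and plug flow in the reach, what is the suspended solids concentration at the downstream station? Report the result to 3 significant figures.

Mass balance: C = (0.6220·18.00 + 0.02860·226.0) / 0.6506 = 17.66/0.6506 = 27.14 mg/L.
Half-life 1.0 d → k = ln 2 / 1.0 = 0.6931 d⁻¹.
First-order decay: C = 27.14·exp(−k·t) = 27.14·0.8320 = 22.58 mg/L.

22.6 mg/L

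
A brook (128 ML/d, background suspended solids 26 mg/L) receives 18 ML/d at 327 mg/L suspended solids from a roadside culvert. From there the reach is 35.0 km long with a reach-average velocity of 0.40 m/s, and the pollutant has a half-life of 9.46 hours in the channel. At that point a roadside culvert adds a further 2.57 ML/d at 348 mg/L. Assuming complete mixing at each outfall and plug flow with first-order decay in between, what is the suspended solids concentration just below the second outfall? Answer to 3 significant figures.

Flow-weighted average: C = (128.0·26.00 + 18.00·327.0) / 146.0 = 9214/146.0 = 63.11 mg/L; combined flow 146.0 ML/d.
Travel time t = 35.0·1000 / 0.40 = 87500 s = 24.31 h.
Half-life 9.46 h → k = ln 2 / 9.46 = 0.07327 h⁻¹ = 1.759 d⁻¹.
After decay, C = 63.11 × e^(−kt) = 63.11 × 0.1685 = 10.63 mg/L.
At the second outfall, C = (146.0·10.63 + 2.570·348.0) / (146.0 + 2.570) = 16.47 mg/L.

16.5 mg/L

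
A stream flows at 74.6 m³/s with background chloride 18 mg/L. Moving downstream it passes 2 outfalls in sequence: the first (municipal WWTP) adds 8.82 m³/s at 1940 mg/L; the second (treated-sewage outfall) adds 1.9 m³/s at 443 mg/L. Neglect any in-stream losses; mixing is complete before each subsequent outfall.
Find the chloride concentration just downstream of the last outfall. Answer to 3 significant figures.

226 mg/L

Outfall 1: combined Q = 83.42 m³/s; C = (74.60·18.00 + 8.820·1940)/83.42 = 221.2 mg/L.
Outfall 2: combined Q = 85.32 m³/s; C = (83.42·221.2 + 1.900·443.0)/85.32 = 226.2 mg/L.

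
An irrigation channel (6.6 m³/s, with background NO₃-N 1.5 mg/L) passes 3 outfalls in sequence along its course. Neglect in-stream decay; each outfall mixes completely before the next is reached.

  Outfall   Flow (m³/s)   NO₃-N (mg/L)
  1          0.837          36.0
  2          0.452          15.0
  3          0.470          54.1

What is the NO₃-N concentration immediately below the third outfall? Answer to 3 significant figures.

8.64 mg/L

Outfall 1: combined Q = 7.437 m³/s; C = (6.600·1.500 + 0.8370·36.00)/7.437 = 5.383 mg/L.
Outfall 2: combined Q = 7.889 m³/s; C = (7.437·5.383 + 0.4520·15.00)/7.889 = 5.934 mg/L.
Outfall 3: combined Q = 8.359 m³/s; C = (7.889·5.934 + 0.4700·54.10)/8.359 = 8.642 mg/L.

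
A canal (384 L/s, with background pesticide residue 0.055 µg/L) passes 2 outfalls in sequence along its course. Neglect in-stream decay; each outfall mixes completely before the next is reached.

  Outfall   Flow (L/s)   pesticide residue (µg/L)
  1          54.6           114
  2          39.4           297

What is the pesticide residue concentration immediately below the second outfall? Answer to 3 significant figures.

Outfall 1: combined Q = 438.6 L/s; C = (384.0·0.05500 + 54.60·114.0)/438.6 = 14.24 µg/L.
Outfall 2: combined Q = 478.0 L/s; C = (438.6·14.24 + 39.40·297.0)/478.0 = 37.55 µg/L.

37.5 µg/L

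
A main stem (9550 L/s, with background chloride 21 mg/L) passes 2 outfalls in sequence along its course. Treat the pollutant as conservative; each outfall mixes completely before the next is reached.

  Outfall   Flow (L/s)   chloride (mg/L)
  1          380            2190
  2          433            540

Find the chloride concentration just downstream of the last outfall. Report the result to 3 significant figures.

122 mg/L

Outfall 1: combined Q = 9930 L/s; C = (9550·21.00 + 380.0·2190)/9930 = 104.0 mg/L.
Outfall 2: combined Q = 10360 L/s; C = (9930·104.0 + 433.0·540.0)/10360 = 122.2 mg/L.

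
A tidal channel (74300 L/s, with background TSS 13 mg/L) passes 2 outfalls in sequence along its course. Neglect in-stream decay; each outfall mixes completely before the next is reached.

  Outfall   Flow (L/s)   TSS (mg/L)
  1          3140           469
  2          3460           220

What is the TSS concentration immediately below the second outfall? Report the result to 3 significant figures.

Below outfall 1: Q → 77440 L/s, C = (74300·13.00 + 3140·469.0)/77440 = 31.49 mg/L.
Below outfall 2: Q → 80900 L/s, C = (77440·31.49 + 3460·220.0)/80900 = 39.55 mg/L.

39.6 mg/L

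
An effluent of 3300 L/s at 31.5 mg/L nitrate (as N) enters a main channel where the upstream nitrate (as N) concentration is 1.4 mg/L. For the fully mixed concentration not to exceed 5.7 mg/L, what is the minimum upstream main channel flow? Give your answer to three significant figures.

Set C_mix = 5.7: (Q·1.400 + 3300·31.50) / (Q + 3300) = 5.7
→ Q = 3300·(31.50 − 5.7)/(5.7 − 1.400) = 19800 L/s.

19800 L/s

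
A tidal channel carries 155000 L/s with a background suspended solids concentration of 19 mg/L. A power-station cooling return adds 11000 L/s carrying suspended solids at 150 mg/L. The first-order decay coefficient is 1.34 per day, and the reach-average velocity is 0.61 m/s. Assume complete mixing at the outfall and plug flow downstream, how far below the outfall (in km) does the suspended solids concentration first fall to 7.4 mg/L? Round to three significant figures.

51.9 km

Conservation of mass: C = (155000·19.00 + 11000·150.0) / 166000 = 4595000/166000 = 27.68 mg/L.
Set 27.68·exp(−k·t) = 7.4 → t = ln(27.68/7.4)/k = 85060 s = 23.63 h.
Distance = v·t = 0.61·85060 = 51890 m = 51.89 km.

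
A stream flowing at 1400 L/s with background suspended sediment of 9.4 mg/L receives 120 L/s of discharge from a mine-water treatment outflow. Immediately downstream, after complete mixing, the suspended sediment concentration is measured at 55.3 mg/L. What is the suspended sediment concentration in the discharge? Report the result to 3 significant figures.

591 mg/L

Mass balance: 1400·9.400 + 120.0·Cₑ = 1520·55.30
→ Cₑ = (1520·55.30 − 1400·9.400) / 120.0 = 590.8 mg/L.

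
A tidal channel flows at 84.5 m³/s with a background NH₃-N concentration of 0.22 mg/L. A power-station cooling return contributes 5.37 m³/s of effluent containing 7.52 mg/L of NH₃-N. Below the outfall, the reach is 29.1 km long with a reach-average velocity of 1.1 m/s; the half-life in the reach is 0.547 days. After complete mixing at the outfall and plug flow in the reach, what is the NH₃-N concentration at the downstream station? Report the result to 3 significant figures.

Flow-weighted average: C = (84.50·0.2200 + 5.370·7.520) / 89.87 = 58.97/89.87 = 0.6562 mg/L.
Travel time t = 29.1·1000 / 1.1 = 26450 s = 7.348 h.
Half-life 0.547 d → k = ln 2 / 0.547 = 1.267 d⁻¹.
Applying C = C₀e^(−kt): 0.6562 × 0.6784 = 0.4452 mg/L.

0.445 mg/L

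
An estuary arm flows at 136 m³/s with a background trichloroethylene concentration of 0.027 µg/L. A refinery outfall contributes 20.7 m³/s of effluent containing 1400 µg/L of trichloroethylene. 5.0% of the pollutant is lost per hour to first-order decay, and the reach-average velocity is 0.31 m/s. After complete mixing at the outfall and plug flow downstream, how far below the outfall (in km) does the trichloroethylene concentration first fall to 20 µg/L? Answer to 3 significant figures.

48.4 km

Flow-weighted average: C = (136.0·0.02700 + 20.70·1400) / 156.7 = 28980/156.7 = 185.0 µg/L.
5.0%/h lost → k = −ln(1 − 0.05) = 0.05129 h⁻¹.
Set 185.0·exp(−k·t) = 20 → t = ln(185.0/20)/k = 156100 s = 43.37 h.
Distance = v·t = 0.31·156100 = 48400 m = 48.40 km.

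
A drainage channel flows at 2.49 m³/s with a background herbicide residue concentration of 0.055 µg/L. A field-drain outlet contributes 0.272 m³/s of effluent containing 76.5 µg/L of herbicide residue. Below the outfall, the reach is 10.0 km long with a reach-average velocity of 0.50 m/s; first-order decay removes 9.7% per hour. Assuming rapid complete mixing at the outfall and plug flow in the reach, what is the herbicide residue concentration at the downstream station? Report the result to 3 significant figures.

After mixing, C = (2.490·0.05500 + 0.2720·76.50) / 2.762 = 20.94/2.762 = 7.583 µg/L.
Travel time t = 10.0·1000 / 0.50 = 20000 s = 5.556 h.
9.7%/h lost → k = −ln(1 − 0.097) = 0.1020 h⁻¹.
Decay over the reach: 7.583·exp(−kt) = 7.583·0.5673 = 4.302 µg/L.

4.30 µg/L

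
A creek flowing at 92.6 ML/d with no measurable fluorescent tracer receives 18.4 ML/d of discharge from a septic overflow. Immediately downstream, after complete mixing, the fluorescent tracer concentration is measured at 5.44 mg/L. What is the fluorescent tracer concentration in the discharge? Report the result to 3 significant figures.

Mass balance: 92.60·0 + 18.40·Cₑ = 111.0·5.440
→ Cₑ = (111.0·5.440 − 92.60·0) / 18.40 = 32.82 mg/L.

32.8 mg/L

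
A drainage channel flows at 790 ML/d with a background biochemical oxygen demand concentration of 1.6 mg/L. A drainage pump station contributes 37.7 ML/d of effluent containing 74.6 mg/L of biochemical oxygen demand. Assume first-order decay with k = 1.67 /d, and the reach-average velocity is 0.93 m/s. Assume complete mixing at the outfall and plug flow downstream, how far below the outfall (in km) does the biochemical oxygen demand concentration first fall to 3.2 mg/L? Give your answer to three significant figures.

20.7 km

Conservation of mass: C = (790.0·1.600 + 37.70·74.60) / 827.7 = 4076/827.7 = 4.925 mg/L.
Set 4.925·exp(−k·t) = 3.2 → t = ln(4.925/3.2)/k = 22310 s = 6.196 h.
Distance = v·t = 0.93·22310 = 20750 m = 20.75 km.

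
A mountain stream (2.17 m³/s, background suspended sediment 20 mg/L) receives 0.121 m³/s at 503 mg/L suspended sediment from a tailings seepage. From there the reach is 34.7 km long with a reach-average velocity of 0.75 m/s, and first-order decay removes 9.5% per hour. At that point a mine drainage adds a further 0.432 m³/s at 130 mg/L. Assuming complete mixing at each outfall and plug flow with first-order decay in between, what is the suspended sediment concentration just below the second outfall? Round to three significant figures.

Mixed concentration C = ΣQC/ΣQ = (2.170·20.00 + 0.1210·503.0) / 2.291 = 104.3/2.291 = 45.51 mg/L; combined flow 2.291 m³/s.
Travel time t = 34.7·1000 / 0.75 = 46270 s = 12.85 h.
9.5%/h lost → k = −ln(1 − 0.095) = 0.09982 h⁻¹.
First-order decay: C = 45.51·exp(−k·t) = 45.51·0.2772 = 12.62 mg/L.
Second outfall: C = (2.291·12.62 + 0.4320·130.0)/2.723 = 31.24 mg/L.

31.2 mg/L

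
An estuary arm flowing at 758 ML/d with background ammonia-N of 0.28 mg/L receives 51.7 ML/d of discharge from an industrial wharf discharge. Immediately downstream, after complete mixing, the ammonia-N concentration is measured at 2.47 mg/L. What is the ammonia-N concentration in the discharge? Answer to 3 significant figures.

Mass balance: 758.0·0.2800 + 51.70·Cₑ = 809.7·2.470
→ Cₑ = (809.7·2.470 − 758.0·0.2800) / 51.70 = 34.58 mg/L.

34.6 mg/L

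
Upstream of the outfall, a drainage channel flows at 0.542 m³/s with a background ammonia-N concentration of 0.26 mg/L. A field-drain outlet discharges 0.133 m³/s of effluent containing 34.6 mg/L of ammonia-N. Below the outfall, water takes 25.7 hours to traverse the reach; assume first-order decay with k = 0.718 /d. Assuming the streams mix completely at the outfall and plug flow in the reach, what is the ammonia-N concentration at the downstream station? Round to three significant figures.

Mass balance: C = (0.5420·0.2600 + 0.1330·34.60) / 0.6750 = 4.743/0.6750 = 7.026 mg/L.
Applying C = C₀e^(−kt): 7.026 × 0.4635 = 3.257 mg/L.

3.26 mg/L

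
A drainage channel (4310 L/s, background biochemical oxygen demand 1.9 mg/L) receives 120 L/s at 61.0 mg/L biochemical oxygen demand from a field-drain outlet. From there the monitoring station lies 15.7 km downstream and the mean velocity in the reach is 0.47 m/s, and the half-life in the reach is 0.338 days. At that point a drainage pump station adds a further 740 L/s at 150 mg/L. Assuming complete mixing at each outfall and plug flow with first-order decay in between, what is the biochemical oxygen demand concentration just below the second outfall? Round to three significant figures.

22.8 mg/L

Conservation of mass: C = (4310·1.900 + 120.0·61.00) / 4430 = 15510/4430 = 3.501 mg/L; combined flow 4430 L/s.
Travel time t = 15.7·1000 / 0.47 = 33400 s = 9.279 h.
Half-life 0.338 d → k = ln 2 / 0.338 = 2.051 d⁻¹.
After decay, C = 3.501 × e^(−kt) = 3.501 × 0.4525 = 1.584 mg/L.
At the second outfall, C = (4430·1.584 + 740.0·150.0) / (4430 + 740.0) = 22.83 mg/L.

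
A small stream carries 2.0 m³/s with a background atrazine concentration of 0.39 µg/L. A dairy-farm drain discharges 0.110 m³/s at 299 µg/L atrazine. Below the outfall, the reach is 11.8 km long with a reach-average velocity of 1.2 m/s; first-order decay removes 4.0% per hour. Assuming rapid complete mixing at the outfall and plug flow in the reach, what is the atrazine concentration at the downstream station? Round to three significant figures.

14.3 µg/L

Conservation of mass: C = (2.000·0.3900 + 0.1100·299.0) / 2.110 = 33.67/2.110 = 15.96 µg/L.
Travel time t = 11.8·1000 / 1.2 = 9833 s = 2.731 h.
4.0%/h lost → k = −ln(1 − 0.04) = 0.04082 h⁻¹.
Decay over the reach: 15.96·exp(−kt) = 15.96·0.8945 = 14.27 µg/L.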